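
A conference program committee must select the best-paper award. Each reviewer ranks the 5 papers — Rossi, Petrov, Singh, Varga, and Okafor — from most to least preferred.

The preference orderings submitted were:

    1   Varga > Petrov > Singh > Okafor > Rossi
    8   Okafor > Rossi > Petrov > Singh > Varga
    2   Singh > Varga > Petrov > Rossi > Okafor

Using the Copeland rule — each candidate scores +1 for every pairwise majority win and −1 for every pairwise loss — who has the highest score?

Okafor

Pairwise results:
  Rossi vs Petrov: Rossi wins 8–3.
  Rossi vs Singh: Rossi wins 8–3.
  Rossi vs Varga: Rossi wins 8–3.
  Rossi vs Okafor: Okafor wins 9–2.
  Petrov vs Singh: Petrov wins 9–2.
  Petrov vs Varga: Petrov wins 8–3.
  Petrov vs Okafor: Okafor wins 8–3.
  Singh vs Varga: Singh wins 10–1.
  Singh vs Okafor: Okafor wins 8–3.
  Varga vs Okafor: Okafor wins 8–3.
Copeland scores (wins − losses):
  Rossi: 3 − 1 = 2
  Petrov: 2 − 2 = 0
  Singh: 1 − 3 = -2
  Varga: 0 − 4 = -4
  Okafor: 4 − 0 = 4
Okafor has the best Copeland score.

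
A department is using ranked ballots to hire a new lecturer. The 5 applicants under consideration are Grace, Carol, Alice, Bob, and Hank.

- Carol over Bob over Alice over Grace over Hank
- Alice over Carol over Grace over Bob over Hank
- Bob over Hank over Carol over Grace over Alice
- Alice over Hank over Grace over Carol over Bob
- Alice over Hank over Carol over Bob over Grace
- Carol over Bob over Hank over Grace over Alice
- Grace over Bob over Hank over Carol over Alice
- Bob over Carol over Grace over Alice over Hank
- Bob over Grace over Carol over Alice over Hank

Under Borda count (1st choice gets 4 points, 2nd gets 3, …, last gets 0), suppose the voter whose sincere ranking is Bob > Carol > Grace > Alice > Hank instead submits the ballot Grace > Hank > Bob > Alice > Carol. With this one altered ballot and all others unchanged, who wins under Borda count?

Borda totals with the altered ballot: Grace 18, Carol 19, Alice 16, Bob 21, Hank 16.
The winner is unchanged: still Bob.

Bob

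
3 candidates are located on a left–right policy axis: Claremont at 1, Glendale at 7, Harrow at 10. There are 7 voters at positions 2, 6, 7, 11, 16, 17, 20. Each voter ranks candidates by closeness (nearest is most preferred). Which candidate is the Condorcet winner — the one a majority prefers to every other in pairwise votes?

Harrow

With single-peaked preferences on a line, the Condorcet winner is the candidate closest to the median voter.
The median voter (position 11) is closest to Harrow at 10.
Check: Harrow vs Glendale — voters closer to Harrow: 4 of 7.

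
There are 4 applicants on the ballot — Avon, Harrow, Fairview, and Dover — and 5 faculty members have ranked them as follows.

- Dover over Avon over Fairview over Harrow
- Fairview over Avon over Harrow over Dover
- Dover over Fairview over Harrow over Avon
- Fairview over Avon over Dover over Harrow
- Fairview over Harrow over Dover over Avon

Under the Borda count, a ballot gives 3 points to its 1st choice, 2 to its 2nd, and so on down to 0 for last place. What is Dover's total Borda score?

Borda scores:
  Avon: 2 + 2 + 0 + 2 + 0 = 6
  Harrow: 0 + 1 + 1 + 0 + 2 = 4
  Fairview: 1 + 3 + 2 + 3 + 3 = 12
  Dover: 3 + 0 + 3 + 1 + 1 = 8

8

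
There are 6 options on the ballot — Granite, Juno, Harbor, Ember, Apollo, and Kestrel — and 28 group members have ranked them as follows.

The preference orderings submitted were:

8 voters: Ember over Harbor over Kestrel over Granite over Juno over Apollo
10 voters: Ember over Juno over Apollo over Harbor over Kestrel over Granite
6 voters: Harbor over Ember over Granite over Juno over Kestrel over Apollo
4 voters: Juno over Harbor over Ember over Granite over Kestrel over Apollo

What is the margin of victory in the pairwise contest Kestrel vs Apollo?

8

Ballots ranking Kestrel above Apollo: 8+6+4 = 18.
Ballots ranking Apollo above Kestrel: 10.
Kestrel wins 18–10, a margin of 8.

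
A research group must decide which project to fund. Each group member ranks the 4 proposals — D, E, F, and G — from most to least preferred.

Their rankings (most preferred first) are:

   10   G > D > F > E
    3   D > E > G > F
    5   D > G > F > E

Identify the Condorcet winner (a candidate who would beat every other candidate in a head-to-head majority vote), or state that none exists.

Head-to-head results (18 voters total):
D vs E: D wins 18–0.
D vs F: D wins 18–0.
D vs G: G wins 10–8.
E vs F: F wins 15–3.
E vs G: G wins 15–3.
F vs G: G wins 18–0.
G beats each rival — D (10–8), E (15–3), F (18–0) — so G is the Condorcet winner.

G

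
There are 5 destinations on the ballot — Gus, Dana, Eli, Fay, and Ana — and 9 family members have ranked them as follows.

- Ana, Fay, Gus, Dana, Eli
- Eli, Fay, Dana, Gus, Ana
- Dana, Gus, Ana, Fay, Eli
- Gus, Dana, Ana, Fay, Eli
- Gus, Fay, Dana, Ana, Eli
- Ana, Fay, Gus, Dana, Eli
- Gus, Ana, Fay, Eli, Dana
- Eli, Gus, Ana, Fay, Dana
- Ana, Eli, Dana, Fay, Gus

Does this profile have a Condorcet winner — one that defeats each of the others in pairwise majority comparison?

Yes

Head-to-head results (9 voters total):
Gus vs Dana: Gus wins 6–3.
Gus vs Eli: Gus wins 6–3.
Gus vs Fay: Gus wins 5–4.
Gus vs Ana: Gus wins 6–3.
Dana vs Eli: Dana wins 5–4.
Dana vs Fay: Fay wins 6–3.
Dana vs Ana: Ana wins 5–4.
Eli vs Fay: Fay wins 6–3.
Eli vs Ana: Ana wins 7–2.
Fay vs Ana: Ana wins 7–2.
Gus beats each rival — Dana (6–3), Eli (6–3), Fay (5–4), Ana (6–3) — so Gus is the Condorcet winner.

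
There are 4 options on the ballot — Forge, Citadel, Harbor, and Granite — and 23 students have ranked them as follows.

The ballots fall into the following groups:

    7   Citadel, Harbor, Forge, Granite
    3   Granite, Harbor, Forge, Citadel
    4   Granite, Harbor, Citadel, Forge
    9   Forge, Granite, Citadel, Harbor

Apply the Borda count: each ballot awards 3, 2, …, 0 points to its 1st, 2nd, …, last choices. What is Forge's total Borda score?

37

Borda scores:
  Forge: 7·1 + 3·1 + 4·0 + 9·3 = 37
  Citadel: 7·3 + 3·0 + 4·1 + 9·1 = 34
  Harbor: 7·2 + 3·2 + 4·2 + 9·0 = 28
  Granite: 7·0 + 3·3 + 4·3 + 9·2 = 39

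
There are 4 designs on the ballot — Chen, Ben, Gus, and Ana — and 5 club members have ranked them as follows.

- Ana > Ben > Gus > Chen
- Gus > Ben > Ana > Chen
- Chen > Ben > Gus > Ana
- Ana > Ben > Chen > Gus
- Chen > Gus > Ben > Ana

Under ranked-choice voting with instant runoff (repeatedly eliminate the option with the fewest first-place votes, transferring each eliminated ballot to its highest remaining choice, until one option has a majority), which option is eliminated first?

Ben

Round 1: Chen 2, Ana 2, Gus 1, Ben 0. Ben has the fewest and is eliminated.
Round 2: Chen 2, Ana 2, Gus 1. Gus has the fewest and is eliminated.
Round 3: Ana 3, Chen 2. Ana has a majority.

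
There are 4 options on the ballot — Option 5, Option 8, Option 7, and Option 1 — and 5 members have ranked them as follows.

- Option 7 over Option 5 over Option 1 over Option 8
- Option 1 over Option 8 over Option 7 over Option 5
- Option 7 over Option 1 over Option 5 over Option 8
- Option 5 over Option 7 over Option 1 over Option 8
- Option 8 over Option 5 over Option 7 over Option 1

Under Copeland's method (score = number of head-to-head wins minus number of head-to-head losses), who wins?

Pairwise results:
  Option 5 vs Option 8: Option 5 wins 3–2.
  Option 5 vs Option 7: Option 7 wins 3–2.
  Option 5 vs Option 1: Option 5 wins 3–2.
  Option 8 vs Option 7: Option 7 wins 3–2.
  Option 8 vs Option 1: Option 1 wins 4–1.
  Option 7 vs Option 1: Option 7 wins 4–1.
Copeland scores (wins − losses):
  Option 5: 2 − 1 = 1
  Option 8: 0 − 3 = -3
  Option 7: 3 − 0 = 3
  Option 1: 1 − 2 = -1
Option 7 has the best Copeland score.

Option 7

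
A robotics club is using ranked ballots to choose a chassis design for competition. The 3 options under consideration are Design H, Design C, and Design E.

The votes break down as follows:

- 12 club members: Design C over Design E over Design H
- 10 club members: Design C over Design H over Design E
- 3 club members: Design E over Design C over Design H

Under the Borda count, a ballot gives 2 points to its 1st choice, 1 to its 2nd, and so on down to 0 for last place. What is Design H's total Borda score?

10

Borda scores:
  Design H: 12·0 + 10·1 + 3·0 = 10
  Design C: 12·2 + 10·2 + 3·1 = 47
  Design E: 12·1 + 10·0 + 3·2 = 18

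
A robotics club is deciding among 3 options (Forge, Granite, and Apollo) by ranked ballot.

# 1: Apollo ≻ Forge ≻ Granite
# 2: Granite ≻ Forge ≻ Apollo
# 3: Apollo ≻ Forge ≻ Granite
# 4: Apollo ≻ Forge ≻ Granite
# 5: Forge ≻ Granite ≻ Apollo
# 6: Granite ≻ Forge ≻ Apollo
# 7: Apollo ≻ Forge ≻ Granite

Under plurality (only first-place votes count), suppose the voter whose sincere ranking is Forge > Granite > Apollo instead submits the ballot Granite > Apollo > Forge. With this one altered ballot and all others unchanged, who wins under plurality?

First-place totals with the altered ballot: Forge 0, Granite 3, Apollo 4.
The winner is unchanged: still Apollo.

Apollo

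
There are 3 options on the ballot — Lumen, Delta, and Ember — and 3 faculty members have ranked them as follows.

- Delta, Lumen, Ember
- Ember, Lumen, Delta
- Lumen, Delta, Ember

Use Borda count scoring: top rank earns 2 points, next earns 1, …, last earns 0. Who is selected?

Borda scores:
  Lumen: 1 + 1 + 2 = 4
  Delta: 2 + 0 + 1 = 3
  Ember: 0 + 2 + 0 = 2
Lumen has the highest total.

Lumen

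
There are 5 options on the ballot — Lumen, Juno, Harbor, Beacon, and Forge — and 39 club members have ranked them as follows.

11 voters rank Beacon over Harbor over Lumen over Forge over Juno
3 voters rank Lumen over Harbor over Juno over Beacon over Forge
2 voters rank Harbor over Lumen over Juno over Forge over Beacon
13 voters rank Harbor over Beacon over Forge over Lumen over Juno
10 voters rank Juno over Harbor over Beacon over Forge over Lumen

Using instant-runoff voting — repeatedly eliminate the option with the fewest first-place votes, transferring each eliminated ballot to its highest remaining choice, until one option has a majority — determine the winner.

Round 1: Harbor 15, Beacon 11, Juno 10, Lumen 3, Forge 0. Forge has the fewest and is eliminated.
Round 2: Harbor 15, Beacon 11, Juno 10, Lumen 3. Lumen has the fewest and is eliminated.
Round 3: Harbor 18, Beacon 11, Juno 10. Juno has the fewest and is eliminated.
Round 4: Harbor 28, Beacon 11. Harbor has a majority.

Harbor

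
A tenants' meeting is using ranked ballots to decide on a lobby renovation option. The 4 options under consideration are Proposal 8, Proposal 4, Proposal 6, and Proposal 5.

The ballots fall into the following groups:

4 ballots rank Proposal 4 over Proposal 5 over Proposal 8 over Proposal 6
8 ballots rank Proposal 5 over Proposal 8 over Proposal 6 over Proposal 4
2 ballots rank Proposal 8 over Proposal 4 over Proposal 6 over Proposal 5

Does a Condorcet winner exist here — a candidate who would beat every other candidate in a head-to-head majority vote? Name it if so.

Head-to-head results (14 voters total):
Proposal 8 vs Proposal 4: Proposal 8 wins 10–4.
Proposal 8 vs Proposal 6: Proposal 8 wins 14–0.
Proposal 8 vs Proposal 5: Proposal 5 wins 12–2.
Proposal 4 vs Proposal 6: Proposal 6 wins 8–6.
Proposal 4 vs Proposal 5: Proposal 5 wins 8–6.
Proposal 6 vs Proposal 5: Proposal 5 wins 12–2.
Proposal 5 beats each rival — Proposal 8 (12–2), Proposal 4 (8–6), Proposal 6 (12–2) — so Proposal 5 is the Condorcet winner.

Proposal 5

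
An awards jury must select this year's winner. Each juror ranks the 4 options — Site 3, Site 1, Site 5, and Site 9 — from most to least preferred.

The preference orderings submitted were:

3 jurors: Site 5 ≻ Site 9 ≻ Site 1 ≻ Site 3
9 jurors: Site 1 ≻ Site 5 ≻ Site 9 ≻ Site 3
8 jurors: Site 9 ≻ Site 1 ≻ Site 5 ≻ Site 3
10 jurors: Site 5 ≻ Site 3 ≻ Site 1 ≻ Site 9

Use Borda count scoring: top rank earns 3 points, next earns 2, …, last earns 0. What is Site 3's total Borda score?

20

Borda scores:
  Site 3: 3·0 + 9·0 + 8·0 + 10·2 = 20
  Site 1: 3·1 + 9·3 + 8·2 + 10·1 = 56
  Site 5: 3·3 + 9·2 + 8·1 + 10·3 = 65
  Site 9: 3·2 + 9·1 + 8·3 + 10·0 = 39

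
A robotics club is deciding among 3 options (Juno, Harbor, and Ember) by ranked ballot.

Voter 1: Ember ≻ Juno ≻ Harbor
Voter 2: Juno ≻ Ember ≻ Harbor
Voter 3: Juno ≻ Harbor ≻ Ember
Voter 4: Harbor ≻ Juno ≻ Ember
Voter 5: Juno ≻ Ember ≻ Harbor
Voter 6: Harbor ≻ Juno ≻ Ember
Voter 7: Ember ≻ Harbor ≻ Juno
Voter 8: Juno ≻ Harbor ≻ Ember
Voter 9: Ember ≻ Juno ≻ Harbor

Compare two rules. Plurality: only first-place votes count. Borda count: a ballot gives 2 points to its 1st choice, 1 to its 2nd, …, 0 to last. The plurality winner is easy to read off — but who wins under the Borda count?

Juno

Plurality first-place counts: Juno 4, Harbor 2, Ember 3 → Juno.
Borda totals: Juno 12, Harbor 7, Ember 8 → Juno.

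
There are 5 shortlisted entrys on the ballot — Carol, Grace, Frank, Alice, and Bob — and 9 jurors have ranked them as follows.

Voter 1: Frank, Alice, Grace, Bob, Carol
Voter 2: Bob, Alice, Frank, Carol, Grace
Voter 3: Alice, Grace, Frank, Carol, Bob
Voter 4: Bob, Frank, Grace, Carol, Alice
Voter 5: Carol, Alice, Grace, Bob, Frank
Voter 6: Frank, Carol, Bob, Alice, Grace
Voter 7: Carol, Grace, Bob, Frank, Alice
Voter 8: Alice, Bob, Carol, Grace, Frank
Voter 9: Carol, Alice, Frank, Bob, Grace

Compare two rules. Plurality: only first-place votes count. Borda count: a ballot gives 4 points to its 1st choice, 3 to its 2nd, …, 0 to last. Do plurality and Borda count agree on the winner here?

No

Plurality first-place counts: Carol 3, Grace 0, Frank 2, Alice 2, Bob 2 → Carol.
Borda totals: Carol 20, Grace 13, Frank 18, Alice 21, Bob 18 → Alice.
The two rules disagree: plurality picks Carol, Borda picks Alice.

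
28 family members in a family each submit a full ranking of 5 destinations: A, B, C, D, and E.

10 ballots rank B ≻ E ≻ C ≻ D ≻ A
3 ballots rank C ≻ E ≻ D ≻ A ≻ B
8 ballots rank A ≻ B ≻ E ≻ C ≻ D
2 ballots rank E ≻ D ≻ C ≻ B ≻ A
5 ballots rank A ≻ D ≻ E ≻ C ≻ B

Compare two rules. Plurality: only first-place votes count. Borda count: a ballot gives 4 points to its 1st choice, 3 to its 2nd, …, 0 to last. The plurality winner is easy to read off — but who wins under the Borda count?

Plurality first-place counts: A 13, B 10, C 3, D 0, E 2 → A.
Borda totals: A 55, B 66, C 49, D 37, E 73 → E.

E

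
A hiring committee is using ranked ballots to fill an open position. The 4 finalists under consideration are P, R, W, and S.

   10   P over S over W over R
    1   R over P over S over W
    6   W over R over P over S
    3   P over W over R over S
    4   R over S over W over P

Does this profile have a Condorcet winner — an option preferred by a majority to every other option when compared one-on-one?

Yes

Head-to-head results (24 voters total):
P vs R: P wins 13–11.
P vs W: P wins 14–10.
P vs S: P wins 20–4.
R vs W: W wins 19–5.
R vs S: R wins 14–10.
W vs S: S wins 15–9.
P beats each rival — R (13–11), W (14–10), S (20–4) — so P is the Condorcet winner.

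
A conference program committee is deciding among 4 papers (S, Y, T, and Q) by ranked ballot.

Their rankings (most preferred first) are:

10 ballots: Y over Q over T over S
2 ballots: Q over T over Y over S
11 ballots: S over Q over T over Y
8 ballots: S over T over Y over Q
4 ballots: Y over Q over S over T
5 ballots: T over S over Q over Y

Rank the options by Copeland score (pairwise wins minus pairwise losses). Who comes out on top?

S

Pairwise results:
  S vs Y: S wins 24–16.
  S vs T: S wins 23–17.
  S vs Q: S wins 24–16.
  Y vs T: T wins 26–14.
  Y vs Q: Y wins 22–18.
  T vs Q: Q wins 27–13.
Copeland scores (wins − losses):
  S: 3 − 0 = 3
  Y: 1 − 2 = -1
  T: 1 − 2 = -1
  Q: 1 − 2 = -1
S has the best Copeland score.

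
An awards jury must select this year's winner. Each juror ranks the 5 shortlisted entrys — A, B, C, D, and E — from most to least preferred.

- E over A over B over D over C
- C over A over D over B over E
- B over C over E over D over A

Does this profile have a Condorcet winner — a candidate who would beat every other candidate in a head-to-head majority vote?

No

Head-to-head results (3 voters total):
A vs B: A wins 2–1.
A vs C: C wins 2–1.
A vs D: A wins 2–1.
A vs E: E wins 2–1.
B vs C: B wins 2–1.
B vs D: B wins 2–1.
B vs E: B wins 2–1.
C vs D: C wins 2–1.
C vs E: C wins 2–1.
D vs E: E wins 2–1.
No candidate beats all others: A beats B beats C beats A, a majority cycle.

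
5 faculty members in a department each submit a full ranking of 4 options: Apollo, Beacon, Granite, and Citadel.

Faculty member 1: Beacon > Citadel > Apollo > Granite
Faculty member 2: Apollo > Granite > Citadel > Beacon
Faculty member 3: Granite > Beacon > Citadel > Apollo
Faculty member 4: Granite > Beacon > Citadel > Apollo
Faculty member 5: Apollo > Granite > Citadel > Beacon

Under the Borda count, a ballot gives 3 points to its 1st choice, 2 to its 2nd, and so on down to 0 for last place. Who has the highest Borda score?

Borda scores:
  Apollo: 1 + 3 + 0 + 0 + 3 = 7
  Beacon: 3 + 0 + 2 + 2 + 0 = 7
  Granite: 0 + 2 + 3 + 3 + 2 = 10
  Citadel: 2 + 1 + 1 + 1 + 1 = 6
Granite has the highest total.

Granite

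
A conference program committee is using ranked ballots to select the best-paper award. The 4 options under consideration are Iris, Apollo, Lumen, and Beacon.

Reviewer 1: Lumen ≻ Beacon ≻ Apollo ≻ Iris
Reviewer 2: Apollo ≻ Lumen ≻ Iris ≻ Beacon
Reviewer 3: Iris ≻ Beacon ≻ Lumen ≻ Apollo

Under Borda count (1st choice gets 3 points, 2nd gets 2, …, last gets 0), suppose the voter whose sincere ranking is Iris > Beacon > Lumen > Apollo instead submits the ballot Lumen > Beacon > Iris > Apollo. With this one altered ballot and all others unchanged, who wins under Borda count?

Lumen

Borda totals with the altered ballot: Iris 2, Apollo 4, Lumen 8, Beacon 4.
The winner is unchanged: still Lumen.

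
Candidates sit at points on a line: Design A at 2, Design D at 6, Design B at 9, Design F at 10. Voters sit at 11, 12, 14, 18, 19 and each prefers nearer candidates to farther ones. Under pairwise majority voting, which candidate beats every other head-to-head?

With single-peaked preferences on a line, the Condorcet winner is the candidate closest to the median voter.
The median voter (position 14) is closest to Design F at 10.
Check: Design F vs Design B — voters closer to Design F: 5 of 5.

Design F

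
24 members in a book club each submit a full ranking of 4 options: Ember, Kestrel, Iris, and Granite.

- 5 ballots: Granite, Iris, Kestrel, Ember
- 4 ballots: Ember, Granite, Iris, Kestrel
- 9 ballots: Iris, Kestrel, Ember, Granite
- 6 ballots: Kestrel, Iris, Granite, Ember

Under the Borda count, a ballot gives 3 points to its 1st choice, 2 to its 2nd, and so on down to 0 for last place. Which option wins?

Iris

Borda scores:
  Ember: 5·0 + 4·3 + 9·1 + 6·0 = 21
  Kestrel: 5·1 + 4·0 + 9·2 + 6·3 = 41
  Iris: 5·2 + 4·1 + 9·3 + 6·2 = 53
  Granite: 5·3 + 4·2 + 9·0 + 6·1 = 29
Iris has the highest total.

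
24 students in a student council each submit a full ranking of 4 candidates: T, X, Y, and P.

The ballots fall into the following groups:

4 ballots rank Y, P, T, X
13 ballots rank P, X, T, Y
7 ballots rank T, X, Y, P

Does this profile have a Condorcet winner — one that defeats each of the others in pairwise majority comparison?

Head-to-head results (24 voters total):
T vs X: X wins 13–11.
T vs Y: T wins 20–4.
T vs P: P wins 17–7.
X vs Y: X wins 20–4.
X vs P: P wins 17–7.
Y vs P: P wins 13–11.
P beats each rival — T (17–7), X (17–7), Y (13–11) — so P is the Condorcet winner.

Yes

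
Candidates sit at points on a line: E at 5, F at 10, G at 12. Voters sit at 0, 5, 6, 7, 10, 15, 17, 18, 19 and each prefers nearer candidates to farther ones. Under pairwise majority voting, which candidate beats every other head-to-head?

F

With single-peaked preferences on a line, the Condorcet winner is the candidate closest to the median voter.
The median voter (position 10) is closest to F at 10.
Check: F vs G — voters closer to F: 5 of 9.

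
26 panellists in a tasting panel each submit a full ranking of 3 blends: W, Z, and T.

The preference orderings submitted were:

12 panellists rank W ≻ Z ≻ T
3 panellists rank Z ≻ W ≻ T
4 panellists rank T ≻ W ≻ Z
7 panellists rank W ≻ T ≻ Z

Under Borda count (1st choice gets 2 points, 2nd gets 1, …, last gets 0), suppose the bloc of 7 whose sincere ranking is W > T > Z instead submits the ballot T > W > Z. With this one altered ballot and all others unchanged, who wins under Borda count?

W

Borda totals with the altered ballot: W 38, Z 18, T 22.
The winner is unchanged: still W.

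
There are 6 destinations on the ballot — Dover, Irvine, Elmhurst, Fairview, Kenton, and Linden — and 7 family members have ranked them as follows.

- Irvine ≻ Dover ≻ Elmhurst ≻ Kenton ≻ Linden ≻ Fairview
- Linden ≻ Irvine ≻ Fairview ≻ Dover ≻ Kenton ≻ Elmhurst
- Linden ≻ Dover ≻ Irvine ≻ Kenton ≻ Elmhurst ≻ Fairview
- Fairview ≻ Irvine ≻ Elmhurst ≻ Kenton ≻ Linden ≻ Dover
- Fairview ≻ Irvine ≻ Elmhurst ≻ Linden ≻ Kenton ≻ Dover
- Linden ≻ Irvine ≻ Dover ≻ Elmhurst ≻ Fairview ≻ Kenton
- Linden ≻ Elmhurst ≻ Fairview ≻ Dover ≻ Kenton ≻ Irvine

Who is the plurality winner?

Linden

First-place vote totals:
  Dover: 0
  Irvine: 1
  Elmhurst: 0
  Fairview: 2
  Kenton: 0
  Linden: 4
Linden has the most first-place votes.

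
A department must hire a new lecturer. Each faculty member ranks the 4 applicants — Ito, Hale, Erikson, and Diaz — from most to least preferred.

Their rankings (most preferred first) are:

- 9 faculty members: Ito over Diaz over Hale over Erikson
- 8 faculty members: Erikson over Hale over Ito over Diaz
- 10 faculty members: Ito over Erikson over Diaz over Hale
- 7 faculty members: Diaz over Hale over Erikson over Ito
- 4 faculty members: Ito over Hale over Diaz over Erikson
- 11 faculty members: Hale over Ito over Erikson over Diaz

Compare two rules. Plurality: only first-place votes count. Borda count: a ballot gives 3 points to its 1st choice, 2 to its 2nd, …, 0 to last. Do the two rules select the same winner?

Plurality first-place counts: Ito 23, Hale 11, Erikson 8, Diaz 7 → Ito.
Borda totals: Ito 99, Hale 80, Erikson 62, Diaz 53 → Ito.
The two rules agree on Ito.

Yes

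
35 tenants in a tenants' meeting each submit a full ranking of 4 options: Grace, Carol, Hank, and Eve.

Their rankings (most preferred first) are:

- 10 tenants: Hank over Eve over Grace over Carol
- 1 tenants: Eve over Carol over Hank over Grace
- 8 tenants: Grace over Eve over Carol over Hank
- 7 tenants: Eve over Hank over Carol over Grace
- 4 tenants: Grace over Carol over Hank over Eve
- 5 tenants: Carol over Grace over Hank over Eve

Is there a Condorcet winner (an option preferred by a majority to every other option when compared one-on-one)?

No

Head-to-head results (35 voters total):
Grace vs Carol: Grace wins 22–13.
Grace vs Hank: Hank wins 18–17.
Grace vs Eve: Eve wins 18–17.
Carol vs Hank: Carol wins 18–17.
Carol vs Eve: Eve wins 26–9.
Hank vs Eve: Hank wins 19–16.
No candidate beats all others: Grace beats Carol beats Hank beats Grace, a majority cycle.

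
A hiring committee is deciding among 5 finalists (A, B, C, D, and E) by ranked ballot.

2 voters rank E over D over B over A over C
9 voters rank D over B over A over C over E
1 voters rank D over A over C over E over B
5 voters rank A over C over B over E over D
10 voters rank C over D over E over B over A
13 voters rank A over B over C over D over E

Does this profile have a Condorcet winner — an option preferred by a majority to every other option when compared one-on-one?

Head-to-head results (40 voters total):
A vs B: B wins 21–19.
A vs C: A wins 30–10.
A vs D: D wins 22–18.
A vs E: A wins 28–12.
B vs C: B wins 24–16.
B vs D: D wins 22–18.
B vs E: B wins 27–13.
C vs D: C wins 28–12.
C vs E: C wins 38–2.
D vs E: D wins 33–7.
No candidate beats all others: A beats C beats D beats A, a majority cycle.

No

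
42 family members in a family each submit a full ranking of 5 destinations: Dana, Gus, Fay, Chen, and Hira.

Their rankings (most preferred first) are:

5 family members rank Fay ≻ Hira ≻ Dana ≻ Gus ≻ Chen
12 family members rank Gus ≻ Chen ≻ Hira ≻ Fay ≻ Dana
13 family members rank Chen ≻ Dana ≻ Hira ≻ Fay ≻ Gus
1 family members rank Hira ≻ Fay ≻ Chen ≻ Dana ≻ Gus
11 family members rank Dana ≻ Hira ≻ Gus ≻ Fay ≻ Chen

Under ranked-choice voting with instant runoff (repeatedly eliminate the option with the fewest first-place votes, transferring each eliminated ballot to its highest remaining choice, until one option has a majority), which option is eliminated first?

Hira

Round 1: Chen 13, Gus 12, Dana 11, Fay 5, Hira 1. Hira has the fewest and is eliminated.
Round 2: Chen 13, Gus 12, Dana 11, Fay 6. Fay has the fewest and is eliminated.
Round 3: Dana 16, Chen 14, Gus 12. Gus has the fewest and is eliminated.
Round 4: Chen 26, Dana 16. Chen has a majority.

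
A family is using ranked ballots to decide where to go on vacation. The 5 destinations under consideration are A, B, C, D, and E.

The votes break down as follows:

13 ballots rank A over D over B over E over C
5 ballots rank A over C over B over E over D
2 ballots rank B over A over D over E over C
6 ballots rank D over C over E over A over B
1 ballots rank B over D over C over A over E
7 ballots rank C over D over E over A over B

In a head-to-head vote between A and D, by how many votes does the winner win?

Ballots ranking A above D: 13+5+2 = 20.
Ballots ranking D above A: 6+1+7 = 14.
A wins 20–14, a margin of 6.

6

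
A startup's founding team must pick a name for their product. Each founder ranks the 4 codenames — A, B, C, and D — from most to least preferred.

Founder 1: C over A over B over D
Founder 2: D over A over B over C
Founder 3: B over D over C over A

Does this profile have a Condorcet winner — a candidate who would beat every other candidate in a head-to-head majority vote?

No

Head-to-head results (3 voters total):
A vs B: A wins 2–1.
A vs C: C wins 2–1.
A vs D: D wins 2–1.
B vs C: B wins 2–1.
B vs D: B wins 2–1.
C vs D: D wins 2–1.
No candidate beats all others: A beats B beats C beats A, a majority cycle.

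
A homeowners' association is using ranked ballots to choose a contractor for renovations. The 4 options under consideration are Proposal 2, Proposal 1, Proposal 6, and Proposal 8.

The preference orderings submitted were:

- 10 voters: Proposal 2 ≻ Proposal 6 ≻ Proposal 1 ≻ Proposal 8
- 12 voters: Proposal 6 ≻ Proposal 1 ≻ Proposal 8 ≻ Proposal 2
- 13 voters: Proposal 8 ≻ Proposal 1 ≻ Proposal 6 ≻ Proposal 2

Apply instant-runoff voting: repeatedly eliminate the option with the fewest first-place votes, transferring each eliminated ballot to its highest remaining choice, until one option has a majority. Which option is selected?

Proposal 6

Round 1: Proposal 8 13, Proposal 6 12, Proposal 2 10, Proposal 1 0. Proposal 1 has the fewest and is eliminated.
Round 2: Proposal 8 13, Proposal 6 12, Proposal 2 10. Proposal 2 has the fewest and is eliminated.
Round 3: Proposal 6 22, Proposal 8 13. Proposal 6 has a majority.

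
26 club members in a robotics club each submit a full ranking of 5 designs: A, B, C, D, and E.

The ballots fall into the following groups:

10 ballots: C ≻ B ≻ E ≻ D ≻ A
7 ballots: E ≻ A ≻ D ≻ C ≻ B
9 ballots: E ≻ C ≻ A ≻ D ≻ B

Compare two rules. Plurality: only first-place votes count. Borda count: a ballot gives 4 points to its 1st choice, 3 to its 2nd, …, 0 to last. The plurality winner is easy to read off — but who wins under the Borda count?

E

Plurality first-place counts: A 0, B 0, C 10, D 0, E 16 → E.
Borda totals: A 39, B 30, C 74, D 33, E 84 → E.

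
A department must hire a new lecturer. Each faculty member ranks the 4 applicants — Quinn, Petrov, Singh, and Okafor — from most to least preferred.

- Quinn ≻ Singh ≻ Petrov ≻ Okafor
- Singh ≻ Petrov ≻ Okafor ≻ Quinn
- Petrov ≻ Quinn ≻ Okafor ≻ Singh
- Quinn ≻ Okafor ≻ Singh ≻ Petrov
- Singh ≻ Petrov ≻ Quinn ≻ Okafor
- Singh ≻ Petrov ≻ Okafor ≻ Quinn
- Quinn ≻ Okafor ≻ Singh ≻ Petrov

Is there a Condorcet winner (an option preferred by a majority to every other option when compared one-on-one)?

No

Head-to-head results (7 voters total):
Quinn vs Petrov: Petrov wins 4–3.
Quinn vs Singh: Quinn wins 4–3.
Quinn vs Okafor: Quinn wins 5–2.
Petrov vs Singh: Singh wins 6–1.
Petrov vs Okafor: Petrov wins 5–2.
Singh vs Okafor: Singh wins 4–3.
No candidate beats all others: Quinn beats Singh beats Petrov beats Quinn, a majority cycle.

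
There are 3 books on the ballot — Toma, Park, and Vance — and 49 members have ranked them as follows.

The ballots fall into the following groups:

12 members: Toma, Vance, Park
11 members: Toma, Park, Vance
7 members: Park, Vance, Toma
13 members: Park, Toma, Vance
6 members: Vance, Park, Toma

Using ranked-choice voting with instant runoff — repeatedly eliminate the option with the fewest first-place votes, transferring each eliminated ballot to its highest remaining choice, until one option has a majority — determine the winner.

Round 1: Toma 23, Park 20, Vance 6. Vance has the fewest and is eliminated.
Round 2: Park 26, Toma 23. Park has a majority.

Park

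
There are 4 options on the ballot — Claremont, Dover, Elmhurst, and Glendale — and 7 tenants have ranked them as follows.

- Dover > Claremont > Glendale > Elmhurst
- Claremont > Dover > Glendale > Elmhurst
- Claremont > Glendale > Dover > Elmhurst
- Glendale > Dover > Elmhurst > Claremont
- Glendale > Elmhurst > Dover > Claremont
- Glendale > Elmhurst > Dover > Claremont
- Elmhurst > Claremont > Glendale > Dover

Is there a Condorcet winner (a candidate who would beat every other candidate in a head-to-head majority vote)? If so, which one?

Head-to-head results (7 voters total):
Claremont vs Dover: Dover wins 4–3.
Claremont vs Elmhurst: Elmhurst wins 4–3.
Claremont vs Glendale: Claremont wins 4–3.
Dover vs Elmhurst: Dover wins 4–3.
Dover vs Glendale: Glendale wins 5–2.
Elmhurst vs Glendale: Glendale wins 6–1.
No candidate beats all others: Claremont beats Glendale beats Dover beats Claremont, a majority cycle.

No Condorcet winner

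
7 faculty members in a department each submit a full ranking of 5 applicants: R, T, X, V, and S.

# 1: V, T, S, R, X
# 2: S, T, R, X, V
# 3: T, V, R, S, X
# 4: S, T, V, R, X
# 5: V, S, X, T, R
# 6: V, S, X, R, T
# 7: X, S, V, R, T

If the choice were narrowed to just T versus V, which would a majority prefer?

V

Ballots ranking T above V: 3.
Ballots ranking V above T: 4.
V wins the head-to-head, 4–3.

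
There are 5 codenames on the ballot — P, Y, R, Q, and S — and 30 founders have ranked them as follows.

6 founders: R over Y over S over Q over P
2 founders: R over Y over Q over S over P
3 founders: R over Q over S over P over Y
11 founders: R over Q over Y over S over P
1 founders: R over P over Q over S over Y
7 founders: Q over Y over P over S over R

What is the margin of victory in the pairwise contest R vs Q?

Ballots ranking R above Q: 6+2+3+11+1 = 23.
Ballots ranking Q above R: 7.
R wins 23–7, a margin of 16.

16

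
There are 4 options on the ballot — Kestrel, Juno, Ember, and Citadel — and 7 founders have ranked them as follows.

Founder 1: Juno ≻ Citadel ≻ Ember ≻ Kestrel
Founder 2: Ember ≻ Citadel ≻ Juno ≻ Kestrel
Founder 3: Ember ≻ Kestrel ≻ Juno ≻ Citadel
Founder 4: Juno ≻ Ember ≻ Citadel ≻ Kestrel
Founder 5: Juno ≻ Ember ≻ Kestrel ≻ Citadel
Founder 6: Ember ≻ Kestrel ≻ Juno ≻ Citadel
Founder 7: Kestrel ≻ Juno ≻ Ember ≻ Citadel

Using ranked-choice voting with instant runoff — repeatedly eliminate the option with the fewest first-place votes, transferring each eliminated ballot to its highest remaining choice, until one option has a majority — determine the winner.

Round 1: Juno 3, Ember 3, Kestrel 1, Citadel 0. Citadel has the fewest and is eliminated.
Round 2: Juno 3, Ember 3, Kestrel 1. Kestrel has the fewest and is eliminated.
Round 3: Juno 4, Ember 3. Juno has a majority.

Juno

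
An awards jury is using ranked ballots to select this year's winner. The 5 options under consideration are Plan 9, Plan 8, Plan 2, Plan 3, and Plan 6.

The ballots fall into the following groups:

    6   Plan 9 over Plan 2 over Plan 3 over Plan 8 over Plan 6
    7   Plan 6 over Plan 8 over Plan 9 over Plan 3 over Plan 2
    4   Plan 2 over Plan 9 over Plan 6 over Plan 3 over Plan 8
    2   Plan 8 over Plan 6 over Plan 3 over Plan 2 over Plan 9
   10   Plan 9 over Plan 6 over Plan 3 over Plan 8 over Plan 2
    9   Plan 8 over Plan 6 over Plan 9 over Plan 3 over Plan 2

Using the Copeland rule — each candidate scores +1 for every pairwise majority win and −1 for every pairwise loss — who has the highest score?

Plan 9

Pairwise results:
  Plan 9 vs Plan 8: Plan 9 wins 20–18.
  Plan 9 vs Plan 2: Plan 9 wins 32–6.
  Plan 9 vs Plan 3: Plan 9 wins 36–2.
  Plan 9 vs Plan 6: Plan 9 wins 20–18.
  Plan 8 vs Plan 2: Plan 8 wins 28–10.
  Plan 8 vs Plan 3: Plan 3 wins 20–18.
  Plan 8 vs Plan 6: Plan 6 wins 21–17.
  Plan 2 vs Plan 3: Plan 3 wins 28–10.
  Plan 2 vs Plan 6: Plan 6 wins 28–10.
  Plan 3 vs Plan 6: Plan 6 wins 32–6.
Copeland scores (wins − losses):
  Plan 9: 4 − 0 = 4
  Plan 8: 1 − 3 = -2
  Plan 2: 0 − 4 = -4
  Plan 3: 2 − 2 = 0
  Plan 6: 3 − 1 = 2
Plan 9 has the best Copeland score.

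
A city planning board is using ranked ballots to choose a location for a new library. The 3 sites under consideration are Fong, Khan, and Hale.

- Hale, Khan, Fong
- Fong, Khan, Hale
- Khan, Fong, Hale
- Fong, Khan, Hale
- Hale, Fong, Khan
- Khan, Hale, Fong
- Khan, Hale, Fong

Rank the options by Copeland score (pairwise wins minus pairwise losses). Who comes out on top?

Pairwise results:
  Fong vs Khan: Khan wins 4–3.
  Fong vs Hale: Hale wins 4–3.
  Khan vs Hale: Khan wins 5–2.
Copeland scores (wins − losses):
  Fong: 0 − 2 = -2
  Khan: 2 − 0 = 2
  Hale: 1 − 1 = 0
Khan has the best Copeland score.

Khan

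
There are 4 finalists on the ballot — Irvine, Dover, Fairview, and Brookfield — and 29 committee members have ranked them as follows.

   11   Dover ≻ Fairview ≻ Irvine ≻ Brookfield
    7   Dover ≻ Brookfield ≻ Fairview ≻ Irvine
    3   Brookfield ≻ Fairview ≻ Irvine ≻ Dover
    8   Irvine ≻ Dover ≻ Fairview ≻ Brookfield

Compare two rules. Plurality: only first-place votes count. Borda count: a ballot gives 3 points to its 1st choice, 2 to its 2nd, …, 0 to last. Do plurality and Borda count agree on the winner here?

Plurality first-place counts: Irvine 8, Dover 18, Fairview 0, Brookfield 3 → Dover.
Borda totals: Irvine 38, Dover 70, Fairview 43, Brookfield 23 → Dover.
The two rules agree on Dover.

Yes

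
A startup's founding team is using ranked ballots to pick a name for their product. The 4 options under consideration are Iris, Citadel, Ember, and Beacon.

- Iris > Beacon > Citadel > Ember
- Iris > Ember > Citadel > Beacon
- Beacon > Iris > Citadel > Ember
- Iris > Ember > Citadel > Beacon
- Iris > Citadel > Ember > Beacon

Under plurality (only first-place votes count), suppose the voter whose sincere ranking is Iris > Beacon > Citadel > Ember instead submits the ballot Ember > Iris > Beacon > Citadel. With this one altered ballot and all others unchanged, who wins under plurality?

First-place totals with the altered ballot: Iris 3, Citadel 0, Ember 1, Beacon 1.
The winner is unchanged: still Iris.

Iris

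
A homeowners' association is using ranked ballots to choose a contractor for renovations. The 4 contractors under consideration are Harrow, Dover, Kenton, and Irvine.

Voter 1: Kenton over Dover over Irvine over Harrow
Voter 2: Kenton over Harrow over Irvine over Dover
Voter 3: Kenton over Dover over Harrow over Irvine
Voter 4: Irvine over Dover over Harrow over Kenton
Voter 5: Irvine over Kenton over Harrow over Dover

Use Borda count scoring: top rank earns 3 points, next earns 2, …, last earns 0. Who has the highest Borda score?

Kenton

Borda scores:
  Harrow: 0 + 2 + 1 + 1 + 1 = 5
  Dover: 2 + 0 + 2 + 2 + 0 = 6
  Kenton: 3 + 3 + 3 + 0 + 2 = 11
  Irvine: 1 + 1 + 0 + 3 + 3 = 8
Kenton has the highest total.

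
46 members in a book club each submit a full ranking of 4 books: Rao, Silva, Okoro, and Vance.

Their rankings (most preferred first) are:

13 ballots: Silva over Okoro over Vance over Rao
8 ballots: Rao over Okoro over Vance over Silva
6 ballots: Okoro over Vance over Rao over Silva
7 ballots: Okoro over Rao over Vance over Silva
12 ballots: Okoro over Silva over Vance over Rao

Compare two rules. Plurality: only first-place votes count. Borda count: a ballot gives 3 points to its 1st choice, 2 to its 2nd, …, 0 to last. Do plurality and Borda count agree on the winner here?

Yes

Plurality first-place counts: Rao 8, Silva 13, Okoro 25, Vance 0 → Okoro.
Borda totals: Rao 44, Silva 63, Okoro 117, Vance 52 → Okoro.
The two rules agree on Okoro.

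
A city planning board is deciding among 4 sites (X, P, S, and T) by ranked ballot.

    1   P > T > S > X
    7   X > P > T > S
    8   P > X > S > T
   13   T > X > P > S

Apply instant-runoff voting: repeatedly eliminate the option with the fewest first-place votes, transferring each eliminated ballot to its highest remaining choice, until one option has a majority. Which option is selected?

Round 1: T 13, P 9, X 7, S 0. S has the fewest and is eliminated.
Round 2: T 13, P 9, X 7. X has the fewest and is eliminated.
Round 3: P 16, T 13. P has a majority.

P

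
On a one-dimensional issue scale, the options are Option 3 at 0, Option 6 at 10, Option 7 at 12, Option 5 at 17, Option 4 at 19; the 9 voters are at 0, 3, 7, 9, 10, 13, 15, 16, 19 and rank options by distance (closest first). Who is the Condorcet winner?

Option 6

With single-peaked preferences on a line, the Condorcet winner is the candidate closest to the median voter.
The median voter (position 10) is closest to Option 6 at 10.
Check: Option 6 vs Option 5 — voters closer to Option 6: 6 of 9.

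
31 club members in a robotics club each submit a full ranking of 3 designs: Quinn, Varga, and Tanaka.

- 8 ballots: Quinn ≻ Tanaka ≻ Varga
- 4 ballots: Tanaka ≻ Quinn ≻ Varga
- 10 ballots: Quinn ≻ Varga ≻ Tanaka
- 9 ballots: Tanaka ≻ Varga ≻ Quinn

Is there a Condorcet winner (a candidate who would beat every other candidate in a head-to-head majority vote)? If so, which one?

Head-to-head results (31 voters total):
Quinn vs Varga: Quinn wins 22–9.
Quinn vs Tanaka: Quinn wins 18–13.
Varga vs Tanaka: Tanaka wins 21–10.
Quinn beats each rival — Varga (22–9), Tanaka (18–13) — so Quinn is the Condorcet winner.

Quinn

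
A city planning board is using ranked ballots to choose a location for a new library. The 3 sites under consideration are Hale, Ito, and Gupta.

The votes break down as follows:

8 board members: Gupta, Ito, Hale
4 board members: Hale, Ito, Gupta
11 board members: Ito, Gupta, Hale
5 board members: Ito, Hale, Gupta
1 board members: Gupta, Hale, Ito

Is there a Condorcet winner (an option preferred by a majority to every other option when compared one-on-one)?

Head-to-head results (29 voters total):
Hale vs Ito: Ito wins 24–5.
Hale vs Gupta: Gupta wins 20–9.
Ito vs Gupta: Ito wins 20–9.
Ito beats each rival — Hale (24–5), Gupta (20–9) — so Ito is the Condorcet winner.

Yes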